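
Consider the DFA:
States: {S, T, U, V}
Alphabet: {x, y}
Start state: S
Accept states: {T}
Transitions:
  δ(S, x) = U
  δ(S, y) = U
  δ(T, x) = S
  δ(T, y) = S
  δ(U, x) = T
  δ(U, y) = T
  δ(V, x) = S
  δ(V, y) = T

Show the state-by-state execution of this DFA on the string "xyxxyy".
read 'x': S → U
  read 'y': U → T
  read 'x': T → S
  read 'x': S → U
  read 'y': U → T
  read 'y': T → S
S -> U -> T -> S -> U -> T -> S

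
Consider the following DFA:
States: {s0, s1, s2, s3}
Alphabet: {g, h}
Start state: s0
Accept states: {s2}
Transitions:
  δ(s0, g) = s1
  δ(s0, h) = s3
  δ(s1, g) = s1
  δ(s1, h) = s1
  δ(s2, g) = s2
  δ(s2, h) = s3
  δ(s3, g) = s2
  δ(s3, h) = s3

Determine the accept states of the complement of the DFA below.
Complement accept states = All states \ Original accept states
= {s0, s1, s2, s3} \ {s2}
{s0, s1, s3}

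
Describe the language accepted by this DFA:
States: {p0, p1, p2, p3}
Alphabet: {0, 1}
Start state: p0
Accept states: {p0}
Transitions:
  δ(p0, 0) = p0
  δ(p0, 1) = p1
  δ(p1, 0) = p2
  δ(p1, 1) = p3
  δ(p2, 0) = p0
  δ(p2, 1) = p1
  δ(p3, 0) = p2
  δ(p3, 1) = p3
Testing a few strings:
  '11' → reject
  '1' → reject
  '001' → reject
  '110' → reject
State roles: p0=value ≡ 0 (mod 4); p1=value ≡ 1 (mod 4); p2=value ≡ 2 (mod 4); p3=value ≡ 3 (mod 4)
All binary strings representing a multiple of 4 (read in base 2; leading zeros allowed and ε counts as 0)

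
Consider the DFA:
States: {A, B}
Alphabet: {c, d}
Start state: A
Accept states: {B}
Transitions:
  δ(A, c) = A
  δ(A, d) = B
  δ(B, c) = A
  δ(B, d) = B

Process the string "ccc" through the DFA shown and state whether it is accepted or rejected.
Processing string "ccc":
  A --c--> A
  A --c--> A
  A --c--> A
Final state: A
Accept states: {B}
No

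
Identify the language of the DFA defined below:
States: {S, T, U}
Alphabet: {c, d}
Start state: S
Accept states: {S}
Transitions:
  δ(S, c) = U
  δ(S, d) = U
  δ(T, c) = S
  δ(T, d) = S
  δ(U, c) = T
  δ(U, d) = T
Testing a few strings:
  'dc' → reject
  'cc' → reject
  'ccd' → accept
  'd' → reject
State roles: S=length ≡ 0 (mod 3); T=length ≡ 2 (mod 3); U=length ≡ 1 (mod 3)
All strings over {c,d} whose length is a multiple of 3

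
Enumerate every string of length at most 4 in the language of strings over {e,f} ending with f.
f, ef, ff, eef, eff, fef, fff, eeef, eeff, efef, efff, feef, feff, ffef, ffff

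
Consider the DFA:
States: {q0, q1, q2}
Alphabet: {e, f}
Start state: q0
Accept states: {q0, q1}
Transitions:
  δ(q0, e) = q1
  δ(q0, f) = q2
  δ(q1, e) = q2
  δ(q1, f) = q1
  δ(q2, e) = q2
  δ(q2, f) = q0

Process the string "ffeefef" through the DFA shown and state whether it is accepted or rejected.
Processing string "ffeefef":
  q0 --f--> q2
  q2 --f--> q0
  q0 --e--> q1
  q1 --e--> q2
  q2 --f--> q0
  q0 --e--> q1
  q1 --f--> q1
Final state: q1
Accept states: {q0, q1}
Yes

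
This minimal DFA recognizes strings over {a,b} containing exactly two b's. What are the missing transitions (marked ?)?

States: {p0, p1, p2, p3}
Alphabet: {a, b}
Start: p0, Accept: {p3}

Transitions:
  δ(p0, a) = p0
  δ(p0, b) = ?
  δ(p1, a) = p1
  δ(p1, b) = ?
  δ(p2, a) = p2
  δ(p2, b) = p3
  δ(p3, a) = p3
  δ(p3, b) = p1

From the language and accept set, identify what each state tracks — p0: zero b's; p1: ≥ three b's (dead); p2: one b; p3: two b's.
Each missing δ(q, a) is the state matching the new tracked value after reading a.
δ(p0, b) = p2; δ(p1, b) = p1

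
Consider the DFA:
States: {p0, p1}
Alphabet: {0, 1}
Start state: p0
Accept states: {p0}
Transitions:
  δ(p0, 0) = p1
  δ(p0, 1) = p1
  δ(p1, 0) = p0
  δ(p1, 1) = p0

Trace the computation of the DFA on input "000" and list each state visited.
read '0': p0 → p1
  read '0': p1 → p0
  read '0': p0 → p1
p0 -> p1 -> p0 -> p1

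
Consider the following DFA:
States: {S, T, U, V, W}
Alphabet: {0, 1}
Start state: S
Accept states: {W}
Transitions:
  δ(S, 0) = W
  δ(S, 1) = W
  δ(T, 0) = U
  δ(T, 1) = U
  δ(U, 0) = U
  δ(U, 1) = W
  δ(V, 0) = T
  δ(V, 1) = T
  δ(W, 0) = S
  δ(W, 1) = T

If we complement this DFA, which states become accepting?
Complement accept states = All states \ Original accept states
= {S, T, U, V, W} \ {W}
{S, T, U, V}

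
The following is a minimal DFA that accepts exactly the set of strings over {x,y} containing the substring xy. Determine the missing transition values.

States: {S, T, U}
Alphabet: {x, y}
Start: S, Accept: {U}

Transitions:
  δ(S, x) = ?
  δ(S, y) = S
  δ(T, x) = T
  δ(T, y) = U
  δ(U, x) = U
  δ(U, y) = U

From the language and accept set, identify what each state tracks — S: no x seen yet; T: seen a x, waiting for y; U: substring xy seen.
Each missing δ(q, a) is the state matching the new tracked value after reading a.
δ(S, x) = T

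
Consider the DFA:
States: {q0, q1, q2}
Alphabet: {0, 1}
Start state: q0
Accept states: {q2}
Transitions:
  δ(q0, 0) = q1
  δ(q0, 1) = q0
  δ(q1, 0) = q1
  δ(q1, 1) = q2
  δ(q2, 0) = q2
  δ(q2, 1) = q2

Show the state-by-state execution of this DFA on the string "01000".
read '0': q0 → q1
  read '1': q1 → q2
  read '0': q2 → q2
  read '0': q2 → q2
  read '0': q2 → q2
q0 -> q1 -> q2 -> q2 -> q2 -> q2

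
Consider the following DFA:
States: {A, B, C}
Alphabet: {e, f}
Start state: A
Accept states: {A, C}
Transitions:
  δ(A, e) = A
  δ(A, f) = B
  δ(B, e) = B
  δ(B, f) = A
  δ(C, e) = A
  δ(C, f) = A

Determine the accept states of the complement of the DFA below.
Complement accept states = All states \ Original accept states
= {A, B, C} \ {A, C}
{B}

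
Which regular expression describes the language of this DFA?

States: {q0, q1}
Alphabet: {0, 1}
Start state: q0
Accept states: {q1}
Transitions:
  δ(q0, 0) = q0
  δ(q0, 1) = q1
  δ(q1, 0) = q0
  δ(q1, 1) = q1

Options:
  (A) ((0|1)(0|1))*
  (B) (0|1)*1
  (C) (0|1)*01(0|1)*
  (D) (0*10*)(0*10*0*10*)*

Check each option against the DFA on short strings; one disagreement eliminates an option:
  (A) ((0|1)(0|1))*: on ε the DFA stays in q0 and rejects (q0 ∉ Accept), but the regex matches it → eliminate
  (B) (0|1)*1: agrees with the DFA on every string of length ≤ 6
  (C) (0|1)*01(0|1)*: on '1' the DFA goes q0 → q1 and accepts (q1 ∈ Accept), but the regex does not match it → eliminate
  (D) (0*10*)(0*10*0*10*)*: on '10' the DFA goes q0 → q1 → q0 and rejects (q0 ∉ Accept), but the regex matches it → eliminate
Only (B) is consistent with the DFA.
(B) (0|1)*1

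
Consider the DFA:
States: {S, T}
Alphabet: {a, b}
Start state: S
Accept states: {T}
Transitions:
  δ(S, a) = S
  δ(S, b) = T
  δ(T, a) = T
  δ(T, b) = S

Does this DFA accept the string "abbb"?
Processing string "abbb":
  S --a--> S
  S --b--> T
  T --b--> S
  S --b--> T
Final state: T
Accept states: {T}
Yes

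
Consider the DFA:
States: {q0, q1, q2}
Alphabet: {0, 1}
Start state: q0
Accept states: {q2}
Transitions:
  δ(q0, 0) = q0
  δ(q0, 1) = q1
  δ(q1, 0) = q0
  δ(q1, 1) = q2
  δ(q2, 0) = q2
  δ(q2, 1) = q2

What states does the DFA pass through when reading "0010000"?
read '0': q0 → q0
  read '0': q0 → q0
  read '1': q0 → q1
  read '0': q1 → q0
  read '0': q0 → q0
  read '0': q0 → q0
  read '0': q0 → q0
q0 -> q0 -> q0 -> q1 -> q0 -> q0 -> q0 -> q0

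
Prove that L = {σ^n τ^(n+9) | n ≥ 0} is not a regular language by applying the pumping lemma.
Assume L is regular with pumping length p. Idea: pumping the σ-block breaks the fixed offset of 9.
Choose s = σ^p τ^(p+9) ∈ L. By the pumping lemma, s = xyz with |xy| ≤ p, |y| > 0, so y = σ^k with k ≥ 1. Then xy²z = σ^(p+k) τ^(p+9). For this to be in L we would need p+9 = (p+k)+9, i.e. k = 0, contradicting k ≥ 1. So xy²z ∉ L.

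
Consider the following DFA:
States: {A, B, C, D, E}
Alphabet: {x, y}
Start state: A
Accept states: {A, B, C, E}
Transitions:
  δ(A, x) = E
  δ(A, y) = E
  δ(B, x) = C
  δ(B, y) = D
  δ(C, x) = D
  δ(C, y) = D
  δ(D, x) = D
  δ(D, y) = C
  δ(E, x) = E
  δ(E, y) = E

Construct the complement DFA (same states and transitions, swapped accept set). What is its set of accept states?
Complement accept states = All states \ Original accept states
= {A, B, C, D, E} \ {A, B, C, E}
{D}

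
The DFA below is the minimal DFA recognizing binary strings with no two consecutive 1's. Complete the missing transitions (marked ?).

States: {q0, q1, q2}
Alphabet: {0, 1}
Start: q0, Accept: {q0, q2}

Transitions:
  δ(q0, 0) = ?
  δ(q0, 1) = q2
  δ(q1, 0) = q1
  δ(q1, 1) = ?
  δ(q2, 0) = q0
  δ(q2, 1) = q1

From the language and accept set, identify what each state tracks — q0: last symbol not 1 (ok); q1: saw 11 (dead); q2: last symbol 1 (ok).
Each missing δ(q, a) is the state matching the new tracked value after reading a.
δ(q0, 0) = q0; δ(q1, 1) = q1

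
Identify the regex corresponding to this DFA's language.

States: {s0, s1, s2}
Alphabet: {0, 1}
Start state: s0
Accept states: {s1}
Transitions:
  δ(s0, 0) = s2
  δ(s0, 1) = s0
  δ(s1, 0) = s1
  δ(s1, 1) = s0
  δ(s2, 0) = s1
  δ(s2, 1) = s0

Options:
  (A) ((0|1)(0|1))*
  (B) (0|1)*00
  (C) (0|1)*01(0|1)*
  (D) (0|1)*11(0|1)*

Check each option against the DFA on short strings; one disagreement eliminates an option:
  (A) ((0|1)(0|1))*: on ε the DFA stays in s0 and rejects (s0 ∉ Accept), but the regex matches it → eliminate
  (B) (0|1)*00: agrees with the DFA on every string of length ≤ 6
  (C) (0|1)*01(0|1)*: on '00' the DFA goes s0 → s2 → s1 and accepts (s1 ∈ Accept), but the regex does not match it → eliminate
  (D) (0|1)*11(0|1)*: on '00' the DFA goes s0 → s2 → s1 and accepts (s1 ∈ Accept), but the regex does not match it → eliminate
Only (B) is consistent with the DFA.
(B) (0|1)*00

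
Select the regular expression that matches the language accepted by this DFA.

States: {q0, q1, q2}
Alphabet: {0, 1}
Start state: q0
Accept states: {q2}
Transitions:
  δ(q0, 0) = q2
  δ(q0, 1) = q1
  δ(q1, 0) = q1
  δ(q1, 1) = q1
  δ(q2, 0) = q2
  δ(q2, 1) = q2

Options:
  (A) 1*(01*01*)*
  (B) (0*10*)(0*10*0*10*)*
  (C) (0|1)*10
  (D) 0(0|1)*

Check each option against the DFA on short strings; one disagreement eliminates an option:
  (A) 1*(01*01*)*: on ε the DFA stays in q0 and rejects (q0 ∉ Accept), but the regex matches it → eliminate
  (B) (0*10*)(0*10*0*10*)*: on '0' the DFA goes q0 → q2 and accepts (q2 ∈ Accept), but the regex does not match it → eliminate
  (C) (0|1)*10: on '0' the DFA goes q0 → q2 and accepts (q2 ∈ Accept), but the regex does not match it → eliminate
  (D) 0(0|1)*: agrees with the DFA on every string of length ≤ 6
Only (D) is consistent with the DFA.
(D) 0(0|1)*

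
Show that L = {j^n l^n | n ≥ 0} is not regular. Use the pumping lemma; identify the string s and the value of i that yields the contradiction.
Assume L is regular with pumping length p. Idea: pumping the j-block changes the count balance.
Choose s = j^p l^p (length 2p ≥ p). By the pumping lemma, s = xyz with |xy| ≤ p, |y| > 0. So y = j^k for some k > 0 (since xy is entirely within the j's). Pumping gives xy²z = j^(p+k) l^p, which is not in L since p+k ≠ p.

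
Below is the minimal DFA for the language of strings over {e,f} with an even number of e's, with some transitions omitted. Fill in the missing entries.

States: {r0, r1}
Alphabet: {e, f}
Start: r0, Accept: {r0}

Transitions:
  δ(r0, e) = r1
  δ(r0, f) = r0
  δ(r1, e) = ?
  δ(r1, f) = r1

From the language and accept set, identify what each state tracks — r0: even number of e's so far; r1: odd number of e's so far.
Each missing δ(q, a) is the state matching the new tracked value after reading a.
δ(r1, e) = r0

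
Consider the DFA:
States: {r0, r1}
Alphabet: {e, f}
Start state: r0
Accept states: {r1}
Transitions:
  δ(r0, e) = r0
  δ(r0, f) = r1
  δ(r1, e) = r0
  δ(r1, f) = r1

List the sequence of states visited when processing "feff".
read 'f': r0 → r1
  read 'e': r1 → r0
  read 'f': r0 → r1
  read 'f': r1 → r1
r0 -> r1 -> r0 -> r1 -> r1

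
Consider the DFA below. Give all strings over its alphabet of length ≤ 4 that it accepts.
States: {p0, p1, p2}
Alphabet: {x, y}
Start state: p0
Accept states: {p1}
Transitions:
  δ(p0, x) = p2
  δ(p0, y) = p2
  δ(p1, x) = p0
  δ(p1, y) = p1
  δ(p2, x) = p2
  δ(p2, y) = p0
None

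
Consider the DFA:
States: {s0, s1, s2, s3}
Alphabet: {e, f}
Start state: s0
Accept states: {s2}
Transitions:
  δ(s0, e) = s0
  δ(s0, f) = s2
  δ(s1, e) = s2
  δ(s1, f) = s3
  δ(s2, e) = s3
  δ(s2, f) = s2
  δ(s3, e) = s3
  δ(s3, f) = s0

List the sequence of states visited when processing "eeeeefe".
read 'e': s0 → s0
  read 'e': s0 → s0
  read 'e': s0 → s0
  read 'e': s0 → s0
  read 'e': s0 → s0
  read 'f': s0 → s2
  read 'e': s2 → s3
s0 -> s0 -> s0 -> s0 -> s0 -> s0 -> s2 -> s3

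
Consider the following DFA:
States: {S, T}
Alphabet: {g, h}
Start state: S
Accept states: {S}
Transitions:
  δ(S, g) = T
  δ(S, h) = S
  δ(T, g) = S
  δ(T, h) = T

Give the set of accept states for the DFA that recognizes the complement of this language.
Complement accept states = All states \ Original accept states
= {S, T} \ {S}
{T}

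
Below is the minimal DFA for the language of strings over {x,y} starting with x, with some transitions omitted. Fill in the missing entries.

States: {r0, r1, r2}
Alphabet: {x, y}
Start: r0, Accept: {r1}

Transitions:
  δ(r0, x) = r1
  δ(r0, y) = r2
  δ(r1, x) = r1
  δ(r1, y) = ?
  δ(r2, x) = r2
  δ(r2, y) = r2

From the language and accept set, identify what each state tracks — r0: no input read; r1: started with x; r2: started with y (dead).
Each missing δ(q, a) is the state matching the new tracked value after reading a.
δ(r1, y) = r1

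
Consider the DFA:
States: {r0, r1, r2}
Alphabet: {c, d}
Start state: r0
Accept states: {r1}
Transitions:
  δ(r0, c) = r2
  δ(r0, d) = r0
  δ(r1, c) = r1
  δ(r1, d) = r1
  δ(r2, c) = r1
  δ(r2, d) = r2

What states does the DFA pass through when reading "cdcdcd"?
read 'c': r0 → r2
  read 'd': r2 → r2
  read 'c': r2 → r1
  read 'd': r1 → r1
  read 'c': r1 → r1
  read 'd': r1 → r1
r0 -> r2 -> r2 -> r1 -> r1 -> r1 -> r1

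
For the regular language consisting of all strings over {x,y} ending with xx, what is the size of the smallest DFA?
By Myhill–Nerode, count the distinguishable equivalence classes: 3 classes — one per longest suffix of the input that is a prefix of 'xx' (lengths 0 through 2); only the length-2 class is accepting.
3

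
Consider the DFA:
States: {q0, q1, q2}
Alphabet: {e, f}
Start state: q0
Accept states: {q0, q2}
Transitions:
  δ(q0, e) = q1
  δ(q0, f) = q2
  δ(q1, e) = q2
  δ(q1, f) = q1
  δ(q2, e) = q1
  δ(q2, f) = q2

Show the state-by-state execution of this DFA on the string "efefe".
read 'e': q0 → q1
  read 'f': q1 → q1
  read 'e': q1 → q2
  read 'f': q2 → q2
  read 'e': q2 → q1
q0 -> q1 -> q1 -> q2 -> q2 -> q1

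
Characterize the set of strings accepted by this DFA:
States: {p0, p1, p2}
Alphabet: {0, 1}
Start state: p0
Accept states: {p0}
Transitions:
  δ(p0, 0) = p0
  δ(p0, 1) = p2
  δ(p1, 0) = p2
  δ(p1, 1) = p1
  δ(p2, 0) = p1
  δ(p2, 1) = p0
Testing a few strings:
  '100' → reject
  '0100' → reject
  '1' → reject
  '10' → reject
State roles: p0=value ≡ 0 (mod 3); p1=value ≡ 2 (mod 3); p2=value ≡ 1 (mod 3)
All binary strings representing a multiple of 3 (read in base 2; leading zeros allowed and ε counts as 0)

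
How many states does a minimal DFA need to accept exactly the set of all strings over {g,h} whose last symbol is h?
By Myhill–Nerode, count the distinguishable equivalence classes: 2^1 = 2 classes — the DFA must remember the last 1 symbol read; every pair of distinct length-1 suffixes is distinguishable by some continuation.
2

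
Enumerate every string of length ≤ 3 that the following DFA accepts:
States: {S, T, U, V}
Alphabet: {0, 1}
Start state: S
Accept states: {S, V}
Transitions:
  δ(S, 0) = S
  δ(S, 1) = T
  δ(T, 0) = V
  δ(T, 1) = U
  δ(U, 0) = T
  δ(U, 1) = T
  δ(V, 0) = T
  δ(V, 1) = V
ε, 0, 00, 10, 000, 010, 101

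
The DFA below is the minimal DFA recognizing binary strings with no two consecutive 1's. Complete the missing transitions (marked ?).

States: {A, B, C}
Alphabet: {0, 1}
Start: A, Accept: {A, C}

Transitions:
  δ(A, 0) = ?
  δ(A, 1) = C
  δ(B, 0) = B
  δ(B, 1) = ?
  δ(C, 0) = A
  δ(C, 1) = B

From the language and accept set, identify what each state tracks — A: last symbol not 1 (ok); B: saw 11 (dead); C: last symbol 1 (ok).
Each missing δ(q, a) is the state matching the new tracked value after reading a.
δ(A, 0) = A; δ(B, 1) = B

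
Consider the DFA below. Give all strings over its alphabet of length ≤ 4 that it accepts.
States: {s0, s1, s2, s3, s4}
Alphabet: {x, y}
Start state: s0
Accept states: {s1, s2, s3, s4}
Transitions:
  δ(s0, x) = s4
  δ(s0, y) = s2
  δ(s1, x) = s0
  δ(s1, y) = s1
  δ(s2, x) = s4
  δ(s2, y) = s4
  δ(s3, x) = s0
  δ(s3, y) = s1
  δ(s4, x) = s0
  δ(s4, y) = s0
x, y, yx, yy, xxx, xxy, xyx, xyy, xxyx, xxyy, xyyx, xyyy, yxxx, yxxy, yxyx, yxyy, yyxx, yyxy, yyyx, yyyy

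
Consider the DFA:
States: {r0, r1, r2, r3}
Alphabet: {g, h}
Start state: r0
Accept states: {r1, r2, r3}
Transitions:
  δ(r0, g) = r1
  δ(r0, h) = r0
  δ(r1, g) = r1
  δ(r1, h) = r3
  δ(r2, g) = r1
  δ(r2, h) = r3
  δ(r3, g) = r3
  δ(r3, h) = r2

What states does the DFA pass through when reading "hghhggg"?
read 'h': r0 → r0
  read 'g': r0 → r1
  read 'h': r1 → r3
  read 'h': r3 → r2
  read 'g': r2 → r1
  read 'g': r1 → r1
  read 'g': r1 → r1
r0 -> r0 -> r1 -> r3 -> r2 -> r1 -> r1 -> r1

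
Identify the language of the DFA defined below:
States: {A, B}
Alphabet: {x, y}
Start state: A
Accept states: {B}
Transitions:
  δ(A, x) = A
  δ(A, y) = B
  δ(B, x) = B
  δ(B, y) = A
Testing a few strings:
  'xyy' → reject
  'yy' → reject
  'xy' → accept
  'yxx' → accept
State roles: A=even number of y's so far; B=odd number of y's so far
All strings over {x,y} with an odd number of y's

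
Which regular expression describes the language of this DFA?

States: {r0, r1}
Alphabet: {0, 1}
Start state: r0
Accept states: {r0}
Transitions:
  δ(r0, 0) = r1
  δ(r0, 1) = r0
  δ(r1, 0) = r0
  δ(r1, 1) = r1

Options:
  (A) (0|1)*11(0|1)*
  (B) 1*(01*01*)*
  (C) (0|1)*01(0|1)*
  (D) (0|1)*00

Check each option against the DFA on short strings; one disagreement eliminates an option:
  (A) (0|1)*11(0|1)*: on ε the DFA stays in r0 and accepts (r0 ∈ Accept), but the regex does not match it → eliminate
  (B) 1*(01*01*)*: agrees with the DFA on every string of length ≤ 6
  (C) (0|1)*01(0|1)*: on ε the DFA stays in r0 and accepts (r0 ∈ Accept), but the regex does not match it → eliminate
  (D) (0|1)*00: on ε the DFA stays in r0 and accepts (r0 ∈ Accept), but the regex does not match it → eliminate
Only (B) is consistent with the DFA.
(B) 1*(01*01*)*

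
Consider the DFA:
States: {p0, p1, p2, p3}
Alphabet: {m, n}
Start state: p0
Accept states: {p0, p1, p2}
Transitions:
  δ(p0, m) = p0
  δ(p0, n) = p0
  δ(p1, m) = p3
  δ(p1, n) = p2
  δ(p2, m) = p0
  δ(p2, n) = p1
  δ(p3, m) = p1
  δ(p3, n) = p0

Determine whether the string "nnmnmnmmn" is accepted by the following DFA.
Processing string "nnmnmnmmn":
  p0 --n--> p0
  p0 --n--> p0
  p0 --m--> p0
  p0 --n--> p0
  p0 --m--> p0
  p0 --n--> p0
  p0 --m--> p0
  p0 --m--> p0
  p0 --n--> p0
Final state: p0
Accept states: {p0, p1, p2}
Yes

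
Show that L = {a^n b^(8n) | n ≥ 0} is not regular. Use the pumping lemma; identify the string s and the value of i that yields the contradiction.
Assume L is regular with pumping length p. Idea: pumping the a-block breaks the 1:8 ratio.
Choose s = a^p b^(8p) (length 9p ≥ p). By the pumping lemma, s = xyz with |xy| ≤ p, |y| > 0, so y = a^k with k ≥ 1. Then xy²z = a^(p+k) b^(8p). For this to be in L we would need 8p = 8(p+k), i.e. 8k = 0, contradicting k ≥ 1. So xy²z ∉ L.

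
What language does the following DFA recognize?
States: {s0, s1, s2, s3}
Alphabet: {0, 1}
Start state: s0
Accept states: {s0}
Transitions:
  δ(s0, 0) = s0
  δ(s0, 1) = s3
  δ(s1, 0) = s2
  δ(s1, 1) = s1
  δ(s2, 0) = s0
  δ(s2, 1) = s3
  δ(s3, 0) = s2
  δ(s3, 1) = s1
Testing a few strings:
  '010' → reject
  '1' → reject
  '1110' → reject
  '01' → reject
State roles: s0=value ≡ 0 (mod 4); s1=value ≡ 3 (mod 4); s2=value ≡ 2 (mod 4); s3=value ≡ 1 (mod 4)
All binary strings representing a multiple of 4 (read in base 2; leading zeros allowed and ε counts as 0)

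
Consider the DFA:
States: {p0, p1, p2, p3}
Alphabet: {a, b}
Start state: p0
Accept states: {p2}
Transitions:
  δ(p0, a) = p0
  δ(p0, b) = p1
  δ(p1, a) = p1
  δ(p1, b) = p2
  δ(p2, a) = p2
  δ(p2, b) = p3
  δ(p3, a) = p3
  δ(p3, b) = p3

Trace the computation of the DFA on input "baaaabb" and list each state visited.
read 'b': p0 → p1
  read 'a': p1 → p1
  read 'a': p1 → p1
  read 'a': p1 → p1
  read 'a': p1 → p1
  read 'b': p1 → p2
  read 'b': p2 → p3
p0 -> p1 -> p1 -> p1 -> p1 -> p1 -> p2 -> p3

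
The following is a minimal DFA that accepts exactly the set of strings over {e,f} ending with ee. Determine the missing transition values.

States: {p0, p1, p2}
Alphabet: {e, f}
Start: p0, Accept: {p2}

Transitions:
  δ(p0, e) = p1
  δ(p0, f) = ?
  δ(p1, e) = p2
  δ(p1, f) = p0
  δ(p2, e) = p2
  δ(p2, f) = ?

From the language and accept set, identify what each state tracks — p0: last symbol not e; p1: one trailing e; p2: two trailing e's.
Each missing δ(q, a) is the state matching the new tracked value after reading a.
δ(p0, f) = p0; δ(p2, f) = p0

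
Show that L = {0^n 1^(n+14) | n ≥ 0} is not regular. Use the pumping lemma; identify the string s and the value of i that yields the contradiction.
Assume L is regular with pumping length p. Idea: pumping the 0-block breaks the fixed offset of 14.
Choose s = 0^p 1^(p+14) ∈ L. By the pumping lemma, s = xyz with |xy| ≤ p, |y| > 0, so y = 0^k with k ≥ 1. Then xy²z = 0^(p+k) 1^(p+14). For this to be in L we would need p+14 = (p+k)+14, i.e. k = 0, contradicting k ≥ 1. So xy²z ∉ L.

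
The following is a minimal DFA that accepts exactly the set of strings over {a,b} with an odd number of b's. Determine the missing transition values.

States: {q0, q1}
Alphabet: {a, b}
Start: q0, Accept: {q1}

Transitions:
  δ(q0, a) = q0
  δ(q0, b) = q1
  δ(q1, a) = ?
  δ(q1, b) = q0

From the language and accept set, identify what each state tracks — q0: even number of b's so far; q1: odd number of b's so far.
Each missing δ(q, a) is the state matching the new tracked value after reading a.
δ(q1, a) = q1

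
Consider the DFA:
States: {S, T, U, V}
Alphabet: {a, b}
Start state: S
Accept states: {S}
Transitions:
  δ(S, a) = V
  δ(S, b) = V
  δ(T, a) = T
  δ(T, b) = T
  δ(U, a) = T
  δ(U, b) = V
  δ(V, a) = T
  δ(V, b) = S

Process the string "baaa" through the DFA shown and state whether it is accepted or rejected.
Processing string "baaa":
  S --b--> V
  V --a--> T
  T --a--> T
  T --a--> T
Final state: T
Accept states: {S}
No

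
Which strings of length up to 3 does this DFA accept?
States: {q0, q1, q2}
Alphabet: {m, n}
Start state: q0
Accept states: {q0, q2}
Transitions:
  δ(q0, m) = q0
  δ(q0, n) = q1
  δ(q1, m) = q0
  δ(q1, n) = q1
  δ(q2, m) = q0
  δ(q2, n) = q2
ε, m, mm, nm, mmm, mnm, nmm, nnm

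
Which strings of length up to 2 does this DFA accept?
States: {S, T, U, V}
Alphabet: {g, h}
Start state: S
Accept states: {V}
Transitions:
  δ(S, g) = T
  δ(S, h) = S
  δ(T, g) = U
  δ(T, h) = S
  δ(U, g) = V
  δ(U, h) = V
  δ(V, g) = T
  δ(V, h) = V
None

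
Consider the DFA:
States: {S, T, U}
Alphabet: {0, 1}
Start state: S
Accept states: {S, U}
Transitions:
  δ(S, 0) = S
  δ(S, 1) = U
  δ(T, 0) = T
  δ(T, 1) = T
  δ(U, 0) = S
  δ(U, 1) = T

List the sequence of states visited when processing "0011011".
read '0': S → S
  read '0': S → S
  read '1': S → U
  read '1': U → T
  read '0': T → T
  read '1': T → T
  read '1': T → T
S -> S -> S -> U -> T -> T -> T -> T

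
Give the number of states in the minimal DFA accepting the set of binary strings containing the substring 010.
By Myhill–Nerode, count the distinguishable equivalence classes: 4 classes — one per longest suffix of the input that is a prefix of '010' (lengths 0 through 2), plus an absorbing 'already seen 010' class.
4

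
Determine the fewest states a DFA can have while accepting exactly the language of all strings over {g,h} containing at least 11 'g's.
By Myhill–Nerode, count the distinguishable equivalence classes: 12 classes — having seen 0, 1, …, 10, or ≥11 copies of 'g'; any two classes i < j (j ≤ 11) are distinguished by the string g^(11−j), which takes class j to 11 copies (accepted) but leaves class i below 11 (rejected).
12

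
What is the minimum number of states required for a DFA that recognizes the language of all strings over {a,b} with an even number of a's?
By Myhill–Nerode, count the distinguishable equivalence classes: two classes — parity of the count of a's.
2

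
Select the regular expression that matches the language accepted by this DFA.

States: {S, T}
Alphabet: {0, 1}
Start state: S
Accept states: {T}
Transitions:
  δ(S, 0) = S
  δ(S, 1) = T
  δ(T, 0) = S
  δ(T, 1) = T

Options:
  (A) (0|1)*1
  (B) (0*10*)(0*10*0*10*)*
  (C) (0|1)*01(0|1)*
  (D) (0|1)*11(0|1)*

Check each option against the DFA on short strings; one disagreement eliminates an option:
  (A) (0|1)*1: agrees with the DFA on every string of length ≤ 6
  (B) (0*10*)(0*10*0*10*)*: on '10' the DFA goes S → T → S and rejects (S ∉ Accept), but the regex matches it → eliminate
  (C) (0|1)*01(0|1)*: on '1' the DFA goes S → T and accepts (T ∈ Accept), but the regex does not match it → eliminate
  (D) (0|1)*11(0|1)*: on '1' the DFA goes S → T and accepts (T ∈ Accept), but the regex does not match it → eliminate
Only (A) is consistent with the DFA.
(A) (0|1)*1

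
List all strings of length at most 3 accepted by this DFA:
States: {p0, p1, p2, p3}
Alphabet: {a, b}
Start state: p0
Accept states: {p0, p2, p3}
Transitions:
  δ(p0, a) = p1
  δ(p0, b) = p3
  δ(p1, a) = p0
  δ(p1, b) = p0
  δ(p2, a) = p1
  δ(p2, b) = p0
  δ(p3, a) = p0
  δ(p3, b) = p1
ε, b, aa, ab, ba, aab, abb, bab, bba, bbb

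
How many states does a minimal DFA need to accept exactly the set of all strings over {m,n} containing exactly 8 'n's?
By Myhill–Nerode, count the distinguishable equivalence classes: 10 classes — having seen 0, 1, …, 8, or >8 copies of 'n'; the count-8 class is the only accepting one and >8 is dead.
10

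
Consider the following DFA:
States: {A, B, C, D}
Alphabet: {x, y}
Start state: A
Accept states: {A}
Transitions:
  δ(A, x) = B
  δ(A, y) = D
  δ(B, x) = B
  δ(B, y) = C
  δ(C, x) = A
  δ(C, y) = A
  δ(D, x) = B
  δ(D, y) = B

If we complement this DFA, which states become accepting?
Complement accept states = All states \ Original accept states
= {A, B, C, D} \ {A}
{B, C, D}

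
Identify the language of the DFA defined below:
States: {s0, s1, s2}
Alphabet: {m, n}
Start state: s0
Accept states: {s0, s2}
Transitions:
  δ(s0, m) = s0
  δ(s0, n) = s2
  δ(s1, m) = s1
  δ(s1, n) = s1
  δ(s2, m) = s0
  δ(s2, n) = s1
Testing a few strings:
  'mn' → accept
  'm' → accept
  'nn' → reject
  'n' → accept
State roles: s0=last symbol not n (ok); s1=saw nn (dead); s2=last symbol n (ok)
All strings over {m,n} with no two consecutive n's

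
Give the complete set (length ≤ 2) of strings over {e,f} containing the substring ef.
ef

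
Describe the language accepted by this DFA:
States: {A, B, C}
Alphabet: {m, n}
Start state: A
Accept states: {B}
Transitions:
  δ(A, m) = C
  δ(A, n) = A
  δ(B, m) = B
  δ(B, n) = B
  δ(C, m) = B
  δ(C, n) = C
Testing a few strings:
  'n' → reject
  'm' → reject
  'nmm' → accept
  'mmn' → accept
State roles: A=zero m's seen; B=≥ two m's seen; C=one m seen
All strings over {m,n} containing at least two m's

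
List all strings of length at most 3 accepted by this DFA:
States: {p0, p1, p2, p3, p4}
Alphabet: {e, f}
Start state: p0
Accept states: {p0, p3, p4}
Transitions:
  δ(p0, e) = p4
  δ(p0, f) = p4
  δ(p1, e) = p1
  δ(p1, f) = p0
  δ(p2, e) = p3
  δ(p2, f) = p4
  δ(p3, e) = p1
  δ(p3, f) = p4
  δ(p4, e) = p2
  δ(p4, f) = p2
ε, e, f, eee, eef, efe, eff, fee, fef, ffe, fff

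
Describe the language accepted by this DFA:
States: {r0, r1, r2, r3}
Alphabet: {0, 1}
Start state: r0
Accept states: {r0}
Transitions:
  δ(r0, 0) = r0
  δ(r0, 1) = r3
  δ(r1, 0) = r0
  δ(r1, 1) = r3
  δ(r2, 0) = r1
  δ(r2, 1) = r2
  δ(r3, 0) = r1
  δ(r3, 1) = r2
Testing a few strings:
  '11' → reject
  '1' → reject
  '0000' → accept
  '00' → accept
State roles: r0=value ≡ 0 (mod 4); r1=value ≡ 2 (mod 4); r2=value ≡ 3 (mod 4); r3=value ≡ 1 (mod 4)
All binary strings representing a multiple of 4 (read in base 2; leading zeros allowed and ε counts as 0)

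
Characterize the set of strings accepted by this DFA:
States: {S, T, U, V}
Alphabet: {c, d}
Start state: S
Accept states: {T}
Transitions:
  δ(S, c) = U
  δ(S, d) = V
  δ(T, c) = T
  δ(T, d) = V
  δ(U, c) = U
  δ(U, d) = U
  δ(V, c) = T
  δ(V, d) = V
Testing a few strings:
  'cdcd' → reject
  'ddd' → reject
  'cd' → reject
  'dd' → reject
State roles: S=no input read; T=started with d, last symbol c; U=started with c (dead); V=started with d, last symbol d
All strings over {c,d} that start with d and end with c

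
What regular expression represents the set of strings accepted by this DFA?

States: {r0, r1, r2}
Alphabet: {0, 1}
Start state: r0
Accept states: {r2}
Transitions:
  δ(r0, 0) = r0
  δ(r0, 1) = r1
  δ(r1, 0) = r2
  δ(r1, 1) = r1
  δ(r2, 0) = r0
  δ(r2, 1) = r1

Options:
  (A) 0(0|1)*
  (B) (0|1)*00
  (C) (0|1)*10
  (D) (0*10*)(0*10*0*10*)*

Check each option against the DFA on short strings; one disagreement eliminates an option:
  (A) 0(0|1)*: on '0' the DFA goes r0 → r0 and rejects (r0 ∉ Accept), but the regex matches it → eliminate
  (B) (0|1)*00: on '00' the DFA goes r0 → r0 → r0 and rejects (r0 ∉ Accept), but the regex matches it → eliminate
  (C) (0|1)*10: agrees with the DFA on every string of length ≤ 6
  (D) (0*10*)(0*10*0*10*)*: on '1' the DFA goes r0 → r1 and rejects (r1 ∉ Accept), but the regex matches it → eliminate
Only (C) is consistent with the DFA.
(C) (0|1)*10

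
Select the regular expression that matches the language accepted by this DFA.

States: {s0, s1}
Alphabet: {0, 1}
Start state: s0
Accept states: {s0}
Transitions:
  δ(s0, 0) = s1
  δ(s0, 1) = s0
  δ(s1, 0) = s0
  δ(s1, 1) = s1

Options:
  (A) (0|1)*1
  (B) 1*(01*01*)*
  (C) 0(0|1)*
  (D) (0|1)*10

Check each option against the DFA on short strings; one disagreement eliminates an option:
  (A) (0|1)*1: on ε the DFA stays in s0 and accepts (s0 ∈ Accept), but the regex does not match it → eliminate
  (B) 1*(01*01*)*: agrees with the DFA on every string of length ≤ 6
  (C) 0(0|1)*: on ε the DFA stays in s0 and accepts (s0 ∈ Accept), but the regex does not match it → eliminate
  (D) (0|1)*10: on ε the DFA stays in s0 and accepts (s0 ∈ Accept), but the regex does not match it → eliminate
Only (B) is consistent with the DFA.
(B) 1*(01*01*)*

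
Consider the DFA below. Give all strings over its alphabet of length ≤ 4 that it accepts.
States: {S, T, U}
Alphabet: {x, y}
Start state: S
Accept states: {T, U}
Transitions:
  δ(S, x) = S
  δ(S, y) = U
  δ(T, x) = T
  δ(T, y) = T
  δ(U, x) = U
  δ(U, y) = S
y, xy, yx, xxy, xyx, yxx, yyy, xxxy, xxyx, xyxx, xyyy, yxxx, yxyy, yyxy, yyyx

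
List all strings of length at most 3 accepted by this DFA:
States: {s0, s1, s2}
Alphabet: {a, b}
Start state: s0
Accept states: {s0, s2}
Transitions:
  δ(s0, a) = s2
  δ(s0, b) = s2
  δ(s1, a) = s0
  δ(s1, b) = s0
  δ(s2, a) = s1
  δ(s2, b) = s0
ε, a, b, ab, bb, aaa, aab, aba, abb, baa, bab, bba, bbb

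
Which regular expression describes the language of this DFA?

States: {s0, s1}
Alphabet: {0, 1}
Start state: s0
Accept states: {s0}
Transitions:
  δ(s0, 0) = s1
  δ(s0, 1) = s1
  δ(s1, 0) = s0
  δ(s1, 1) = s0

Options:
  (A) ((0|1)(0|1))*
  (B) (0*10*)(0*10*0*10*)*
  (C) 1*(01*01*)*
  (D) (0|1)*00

Check each option against the DFA on short strings; one disagreement eliminates an option:
  (A) ((0|1)(0|1))*: agrees with the DFA on every string of length ≤ 6
  (B) (0*10*)(0*10*0*10*)*: on ε the DFA stays in s0 and accepts (s0 ∈ Accept), but the regex does not match it → eliminate
  (C) 1*(01*01*)*: on '1' the DFA goes s0 → s1 and rejects (s1 ∉ Accept), but the regex matches it → eliminate
  (D) (0|1)*00: on ε the DFA stays in s0 and accepts (s0 ∈ Accept), but the regex does not match it → eliminate
Only (A) is consistent with the DFA.
(A) ((0|1)(0|1))*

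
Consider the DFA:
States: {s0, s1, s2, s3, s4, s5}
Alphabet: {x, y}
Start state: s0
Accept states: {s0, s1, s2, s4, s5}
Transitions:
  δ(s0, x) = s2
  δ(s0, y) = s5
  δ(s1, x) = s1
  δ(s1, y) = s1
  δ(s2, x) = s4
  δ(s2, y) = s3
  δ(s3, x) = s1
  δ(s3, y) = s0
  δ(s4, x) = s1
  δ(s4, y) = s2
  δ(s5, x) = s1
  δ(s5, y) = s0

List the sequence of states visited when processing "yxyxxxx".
read 'y': s0 → s5
  read 'x': s5 → s1
  read 'y': s1 → s1
  read 'x': s1 → s1
  read 'x': s1 → s1
  read 'x': s1 → s1
  read 'x': s1 → s1
s0 -> s5 -> s1 -> s1 -> s1 -> s1 -> s1 -> s1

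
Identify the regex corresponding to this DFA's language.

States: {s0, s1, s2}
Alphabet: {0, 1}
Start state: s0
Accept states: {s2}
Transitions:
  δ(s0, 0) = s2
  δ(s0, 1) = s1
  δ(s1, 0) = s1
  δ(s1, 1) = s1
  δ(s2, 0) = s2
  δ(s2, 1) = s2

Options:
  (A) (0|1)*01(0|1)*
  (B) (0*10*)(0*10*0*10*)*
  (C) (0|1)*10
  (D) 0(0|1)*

Check each option against the DFA on short strings; one disagreement eliminates an option:
  (A) (0|1)*01(0|1)*: on '0' the DFA goes s0 → s2 and accepts (s2 ∈ Accept), but the regex does not match it → eliminate
  (B) (0*10*)(0*10*0*10*)*: on '0' the DFA goes s0 → s2 and accepts (s2 ∈ Accept), but the regex does not match it → eliminate
  (C) (0|1)*10: on '0' the DFA goes s0 → s2 and accepts (s2 ∈ Accept), but the regex does not match it → eliminate
  (D) 0(0|1)*: agrees with the DFA on every string of length ≤ 6
Only (D) is consistent with the DFA.
(D) 0(0|1)*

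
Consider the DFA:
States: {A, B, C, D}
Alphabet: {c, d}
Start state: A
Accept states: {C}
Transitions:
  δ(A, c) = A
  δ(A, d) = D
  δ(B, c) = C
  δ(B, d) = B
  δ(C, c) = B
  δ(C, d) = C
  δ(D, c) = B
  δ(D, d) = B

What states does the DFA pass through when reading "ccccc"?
read 'c': A → A
  read 'c': A → A
  read 'c': A → A
  read 'c': A → A
  read 'c': A → A
A -> A -> A -> A -> A -> A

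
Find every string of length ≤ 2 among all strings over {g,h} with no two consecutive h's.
ε, g, h, gg, gh, hg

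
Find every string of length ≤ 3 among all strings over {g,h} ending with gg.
gg, ggg, hgg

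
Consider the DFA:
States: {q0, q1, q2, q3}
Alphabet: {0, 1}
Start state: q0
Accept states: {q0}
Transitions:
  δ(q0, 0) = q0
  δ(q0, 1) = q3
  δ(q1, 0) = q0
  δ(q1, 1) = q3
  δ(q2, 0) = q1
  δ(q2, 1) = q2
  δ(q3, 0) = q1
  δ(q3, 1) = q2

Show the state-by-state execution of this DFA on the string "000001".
read '0': q0 → q0
  read '0': q0 → q0
  read '0': q0 → q0
  read '0': q0 → q0
  read '0': q0 → q0
  read '1': q0 → q3
q0 -> q0 -> q0 -> q0 -> q0 -> q0 -> q3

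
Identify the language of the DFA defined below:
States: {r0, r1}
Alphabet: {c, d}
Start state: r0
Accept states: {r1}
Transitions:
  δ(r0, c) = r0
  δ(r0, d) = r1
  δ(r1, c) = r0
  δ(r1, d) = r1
Testing a few strings:
  'ddd' → accept
  'dc' → reject
  'ccc' → reject
  'ddc' → reject
State roles: r0=last symbol not d; r1=last symbol is d
All strings over {c,d} ending with d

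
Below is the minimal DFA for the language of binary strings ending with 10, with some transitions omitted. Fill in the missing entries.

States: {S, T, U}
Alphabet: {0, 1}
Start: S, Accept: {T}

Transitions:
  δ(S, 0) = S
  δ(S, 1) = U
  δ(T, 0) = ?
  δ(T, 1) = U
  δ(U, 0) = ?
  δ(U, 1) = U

From the language and accept set, identify what each state tracks — S: no suffix match; T: suffix is 10; U: one trailing 1.
Each missing δ(q, a) is the state matching the new tracked value after reading a.
δ(T, 0) = S; δ(U, 0) = T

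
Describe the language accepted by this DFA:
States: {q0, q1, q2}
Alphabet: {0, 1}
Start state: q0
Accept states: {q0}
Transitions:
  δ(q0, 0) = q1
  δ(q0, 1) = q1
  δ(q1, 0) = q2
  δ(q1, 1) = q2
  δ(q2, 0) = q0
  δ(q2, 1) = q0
Testing a few strings:
  '0010' → reject
  '0' → reject
  '01' → reject
  '0101' → reject
State roles: q0=length ≡ 0 (mod 3); q1=length ≡ 1 (mod 3); q2=length ≡ 2 (mod 3)
All binary strings whose length is a multiple of 3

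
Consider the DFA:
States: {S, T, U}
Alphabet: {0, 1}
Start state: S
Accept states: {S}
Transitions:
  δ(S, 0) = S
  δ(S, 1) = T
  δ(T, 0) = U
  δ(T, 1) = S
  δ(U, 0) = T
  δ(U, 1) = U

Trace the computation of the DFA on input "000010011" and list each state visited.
read '0': S → S
  read '0': S → S
  read '0': S → S
  read '0': S → S
  read '1': S → T
  read '0': T → U
  read '0': U → T
  read '1': T → S
  read '1': S → T
S -> S -> S -> S -> S -> T -> U -> T -> S -> T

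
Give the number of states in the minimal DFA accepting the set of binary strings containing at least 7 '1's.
By Myhill–Nerode, count the distinguishable equivalence classes: 8 classes — having seen 0, 1, …, 6, or ≥7 copies of '1'; any two classes i < j (j ≤ 7) are distinguished by the string 1^(7−j), which takes class j to 7 copies (accepted) but leaves class i below 7 (rejected).
8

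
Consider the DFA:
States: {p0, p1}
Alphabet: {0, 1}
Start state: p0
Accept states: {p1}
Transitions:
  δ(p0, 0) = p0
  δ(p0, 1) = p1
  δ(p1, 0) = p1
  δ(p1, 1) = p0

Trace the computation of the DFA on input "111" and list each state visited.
read '1': p0 → p1
  read '1': p1 → p0
  read '1': p0 → p1
p0 -> p1 -> p0 -> p1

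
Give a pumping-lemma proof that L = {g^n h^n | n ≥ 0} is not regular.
Assume L is regular with pumping length p. Idea: pumping the g-block changes the count balance.
Choose s = g^p h^p (length 2p ≥ p). By the pumping lemma, s = xyz with |xy| ≤ p, |y| > 0. So y = g^k for some k > 0 (since xy is entirely within the g's). Pumping gives xy²z = g^(p+k) h^p, which is not in L since p+k ≠ p.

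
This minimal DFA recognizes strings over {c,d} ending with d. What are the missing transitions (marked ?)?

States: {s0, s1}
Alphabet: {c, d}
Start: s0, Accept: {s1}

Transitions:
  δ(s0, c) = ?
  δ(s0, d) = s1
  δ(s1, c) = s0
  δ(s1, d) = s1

From the language and accept set, identify what each state tracks — s0: last symbol not d; s1: last symbol is d.
Each missing δ(q, a) is the state matching the new tracked value after reading a.
δ(s0, c) = s0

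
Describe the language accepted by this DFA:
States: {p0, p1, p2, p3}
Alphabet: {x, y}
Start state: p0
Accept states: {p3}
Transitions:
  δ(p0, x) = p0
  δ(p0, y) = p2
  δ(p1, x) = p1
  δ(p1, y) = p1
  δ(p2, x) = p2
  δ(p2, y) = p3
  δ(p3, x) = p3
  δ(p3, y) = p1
Testing a few strings:
  'xyy' → accept
  'xxy' → reject
  'yyyx' → reject
  'y' → reject
State roles: p0=zero y's; p1=≥ three y's (dead); p2=one y; p3=two y's
All strings over {x,y} containing exactly two y's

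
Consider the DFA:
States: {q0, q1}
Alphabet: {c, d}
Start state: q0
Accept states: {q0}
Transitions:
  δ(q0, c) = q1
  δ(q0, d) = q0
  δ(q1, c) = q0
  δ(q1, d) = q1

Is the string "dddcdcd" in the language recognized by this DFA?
Processing string "dddcdcd":
  q0 --d--> q0
  q0 --d--> q0
  q0 --d--> q0
  q0 --c--> q1
  q1 --d--> q1
  q1 --c--> q0
  q0 --d--> q0
Final state: q0
Accept states: {q0}
Yes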